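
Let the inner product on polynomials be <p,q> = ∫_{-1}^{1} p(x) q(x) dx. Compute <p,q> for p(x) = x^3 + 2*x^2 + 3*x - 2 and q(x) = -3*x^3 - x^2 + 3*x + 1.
<p,q> = 64/105

Expand the product: p(x)·q(x) = -3*x^6 - 7*x^5 - 8*x^4 + 10*x^3 + 13*x^2 - 3*x - 2.
∫_{-1}^{1} of each monomial x^k gives [2/(k+1) if k even, 0 if k odd]. Integrating term-by-term (or equivalently evaluating the antiderivative F(x) = -3*x^7/7 - 7*x^6/6 - 8*x^5/5 + 5*x^4/2 + 13*x^3/3 - 3*x^2/2 - 2*x at the endpoints):
  F(1) − F(−1) = 29/210 − (-33/70) = 64/105.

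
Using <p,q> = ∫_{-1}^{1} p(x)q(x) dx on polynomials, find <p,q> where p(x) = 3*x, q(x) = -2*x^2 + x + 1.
<p,q> = 2

Expand the product: p(x)·q(x) = -6*x^3 + 3*x^2 + 3*x.
∫_{-1}^{1} of each monomial x^k gives [2/(k+1) if k even, 0 if k odd]. Integrating term-by-term (or equivalently evaluating the antiderivative F(x) = -3*x^4/2 + x^3 + 3*x^2/2 at the endpoints):
  F(1) − F(−1) = 1 − (-1) = 2.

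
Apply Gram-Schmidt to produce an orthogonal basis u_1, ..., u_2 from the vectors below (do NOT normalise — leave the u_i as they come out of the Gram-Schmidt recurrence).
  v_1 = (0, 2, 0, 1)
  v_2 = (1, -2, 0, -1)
Orthogonal basis:
  u_1 = (0, 2, 0, 1)
  u_2 = (1, 0, 0, 0)

Apply the Gram-Schmidt recurrence
  u_1 = v_1
  u_i = v_i − Σ_{j<i} ((v_i · u_j) / (u_j · u_j)) · u_j.

Step by step this gives:
  u_1 = (0, 2, 0, 1)
  u_2 = (1, 0, 0, 0)

Orthogonality check:
  u_2 · u_1 = 0 (should be 0)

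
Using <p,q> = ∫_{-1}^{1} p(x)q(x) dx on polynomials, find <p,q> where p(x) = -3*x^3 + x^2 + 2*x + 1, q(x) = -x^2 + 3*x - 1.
<p,q> = -10/3

Expand the product: p(x)·q(x) = 3*x^5 - 10*x^4 + 4*x^3 + 4*x^2 + x - 1.
∫_{-1}^{1} of each monomial x^k gives [2/(k+1) if k even, 0 if k odd]. Integrating term-by-term (or equivalently evaluating the antiderivative F(x) = x^6/2 - 2*x^5 + x^4 + 4*x^3/3 + x^2/2 - x at the endpoints):
  F(1) − F(−1) = 1/3 − (11/3) = -10/3.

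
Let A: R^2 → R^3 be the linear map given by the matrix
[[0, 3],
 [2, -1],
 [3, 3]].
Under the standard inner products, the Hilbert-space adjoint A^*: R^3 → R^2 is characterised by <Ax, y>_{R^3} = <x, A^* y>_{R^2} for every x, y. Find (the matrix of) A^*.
A^* = A^T =
[[0, 2, 3],
 [3, -1, 3]]

For real matrices with standard dot products, the defining identity <Ax, y> = <x, A^* y> gives (Ax)^T y = x^T (A^*) y, i.e. x^T A^T y = x^T (A^*) y. Since this holds for all x, y, we must have A^* = A^T. Therefore
A^* =
[[0, 2, 3],
 [3, -1, 3]].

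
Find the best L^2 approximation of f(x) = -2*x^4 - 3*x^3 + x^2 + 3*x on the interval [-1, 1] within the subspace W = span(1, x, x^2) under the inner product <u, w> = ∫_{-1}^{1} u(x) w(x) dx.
g(x) = -5*x^2/7 + 6*x/5 + 6/35

The best approximation g ∈ W is the orthogonal projection of f onto W. Writing g = a_0 + a_1 x + a_2 x^2, the coefficients solve the normal equations G · a = b where
  G_{ij} = <φ_i, φ_j> and b_i = <f, φ_i>, with φ_0 = 1, φ_1 = x, φ_2 = x^2.
G =
  [2, 0, 2/3]
  [0, 2/3, 0]
  [2/3, 0, 2/5],
b = (-2/15, 4/5, -6/35).
Solving gives a_0 = 6/35, a_1 = 6/5, a_2 = -5/7, so
  g(x) = -5*x^2/7 + 6*x/5 + 6/35.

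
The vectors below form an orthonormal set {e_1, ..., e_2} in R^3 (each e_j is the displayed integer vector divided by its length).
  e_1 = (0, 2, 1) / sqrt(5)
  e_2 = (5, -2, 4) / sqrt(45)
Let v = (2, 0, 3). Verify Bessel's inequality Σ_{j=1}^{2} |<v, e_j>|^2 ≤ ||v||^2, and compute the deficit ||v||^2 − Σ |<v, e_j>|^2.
Σ |<v, e_j>|^2 = 113/9; ||v||^2 = 13; deficit = 4/9

Write each e_j = u_j / sqrt(<u_j, u_j>) where u_j is the displayed integer vector. Then <v, e_j> = <v, u_j> / sqrt(<u_j, u_j>), so |<v, e_j>|^2 = <v, u_j>^2 / <u_j, u_j>.
Coefficients: <v, e_1> = 3/sqrt(5), <v, e_2> = 22/sqrt(45).
Square and sum: Σ |<v, e_j>|^2 = 113/9.
Compute ||v||^2 = v·v = 13.
Deficit = 13 − 113/9 = 4/9 ≥ 0, confirming Bessel's inequality. (The deficit equals ||v − Σ <v,e_j> e_j||^2, the squared distance from v to span{e_j}.)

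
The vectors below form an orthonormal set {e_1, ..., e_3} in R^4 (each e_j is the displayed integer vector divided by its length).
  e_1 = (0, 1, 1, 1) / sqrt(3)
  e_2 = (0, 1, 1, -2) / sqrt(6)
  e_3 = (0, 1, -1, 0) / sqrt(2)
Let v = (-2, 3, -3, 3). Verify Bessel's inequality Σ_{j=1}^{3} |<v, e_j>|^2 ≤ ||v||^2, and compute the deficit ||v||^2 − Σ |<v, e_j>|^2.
Σ |<v, e_j>|^2 = 27; ||v||^2 = 31; deficit = 4

Write each e_j = u_j / sqrt(<u_j, u_j>) where u_j is the displayed integer vector. Then <v, e_j> = <v, u_j> / sqrt(<u_j, u_j>), so |<v, e_j>|^2 = <v, u_j>^2 / <u_j, u_j>.
Coefficients: <v, e_1> = 3/sqrt(3), <v, e_2> = -6/sqrt(6), <v, e_3> = 6/sqrt(2).
Square and sum: Σ |<v, e_j>|^2 = 27.
Compute ||v||^2 = v·v = 31.
Deficit = 31 − 27 = 4 ≥ 0, confirming Bessel's inequality. (The deficit equals ||v − Σ <v,e_j> e_j||^2, the squared distance from v to span{e_j}.)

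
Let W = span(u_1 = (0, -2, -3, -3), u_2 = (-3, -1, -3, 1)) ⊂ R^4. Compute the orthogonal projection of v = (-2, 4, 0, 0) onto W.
proj_W(v) = (-81/94, 61/94, 51/94, 159/94)

Set up U = [u_1 | ... | u_2] ∈ R^(4×2). The projector onto W = col(U) is P = U (U^T U)^(-1) U^T.
Compute U^T U =
  [22, 8]
  [8, 20],
and U^T v = (-8, 2).
Solve U^T U · c = U^T v for the coefficients: c = (-22/47, 27/94). The projection is proj_W(v) = U c.
Check: (v - proj_W(v)) · u_1 = 0  (should be 0).
Check: (v - proj_W(v)) · u_2 = 0  (should be 0).
Result: proj_W(v) = (-81/94, 61/94, 51/94, 159/94).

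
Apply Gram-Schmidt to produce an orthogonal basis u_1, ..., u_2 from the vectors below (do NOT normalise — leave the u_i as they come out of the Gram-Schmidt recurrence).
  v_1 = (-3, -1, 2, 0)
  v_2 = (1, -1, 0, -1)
Orthogonal basis:
  u_1 = (-3, -1, 2, 0)
  u_2 = (4/7, -8/7, 2/7, -1)

Apply the Gram-Schmidt recurrence
  u_1 = v_1
  u_i = v_i − Σ_{j<i} ((v_i · u_j) / (u_j · u_j)) · u_j.

Step by step this gives:
  u_1 = (-3, -1, 2, 0)
  u_2 = (4/7, -8/7, 2/7, -1)

Orthogonality check:
  u_2 · u_1 = 0 (should be 0)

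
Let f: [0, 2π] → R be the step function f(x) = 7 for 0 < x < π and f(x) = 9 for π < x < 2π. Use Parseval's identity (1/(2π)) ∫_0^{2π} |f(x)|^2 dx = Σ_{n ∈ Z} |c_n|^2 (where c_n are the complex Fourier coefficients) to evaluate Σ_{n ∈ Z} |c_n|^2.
Σ |c_n|^2 = 65

Parseval equates the L^2 energy of f (normalised by 1/(2π)) with the ℓ^2 sum of its Fourier coefficients: (1/(2π)) ∫_0^{2π} |f|^2 = Σ |c_n|^2.
Compute the left side: (1/(2π)) [∫_0^π 7^2 dx + ∫_π^{2π} 9^2 dx] = (1/(2π)) · (49π + 81π) = (49 + 81)/2 = 65.
So Σ_{n ∈ Z} |c_n|^2 = 65.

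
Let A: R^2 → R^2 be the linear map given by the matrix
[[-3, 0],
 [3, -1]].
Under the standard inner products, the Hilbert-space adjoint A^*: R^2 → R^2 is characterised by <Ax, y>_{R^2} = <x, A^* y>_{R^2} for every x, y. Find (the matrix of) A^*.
A^* = A^T =
[[-3, 3],
 [0, -1]]

For real matrices with standard dot products, the defining identity <Ax, y> = <x, A^* y> gives (Ax)^T y = x^T (A^*) y, i.e. x^T A^T y = x^T (A^*) y. Since this holds for all x, y, we must have A^* = A^T. Therefore
A^* =
[[-3, 3],
 [0, -1]].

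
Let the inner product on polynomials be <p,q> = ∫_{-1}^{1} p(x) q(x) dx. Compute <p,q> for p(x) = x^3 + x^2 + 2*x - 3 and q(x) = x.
<p,q> = 26/15

Expand the product: p(x)·q(x) = x^4 + x^3 + 2*x^2 - 3*x.
∫_{-1}^{1} of each monomial x^k gives [2/(k+1) if k even, 0 if k odd]. Integrating term-by-term (or equivalently evaluating the antiderivative F(x) = x^5/5 + x^4/4 + 2*x^3/3 - 3*x^2/2 at the endpoints):
  F(1) − F(−1) = -23/60 − (-127/60) = 26/15.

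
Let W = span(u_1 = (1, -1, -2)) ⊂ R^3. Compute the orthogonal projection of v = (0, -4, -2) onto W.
proj_W(v) = (4/3, -4/3, -8/3)

Set up U = [u_1 | ... | u_1] ∈ R^(3×1). The projector onto W = col(U) is P = U (U^T U)^(-1) U^T.
Compute U^T U =
  [6],
and U^T v = (8).
Solve U^T U · c = U^T v for the coefficients: c = (4/3). The projection is proj_W(v) = U c.
Check: (v - proj_W(v)) · u_1 = 0  (should be 0).
Result: proj_W(v) = (4/3, -4/3, -8/3).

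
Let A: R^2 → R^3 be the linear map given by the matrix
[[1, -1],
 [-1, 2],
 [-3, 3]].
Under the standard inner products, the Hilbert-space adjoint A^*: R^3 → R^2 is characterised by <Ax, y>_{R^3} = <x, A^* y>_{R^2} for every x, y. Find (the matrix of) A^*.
A^* = A^T =
[[1, -1, -3],
 [-1, 2, 3]]

For real matrices with standard dot products, the defining identity <Ax, y> = <x, A^* y> gives (Ax)^T y = x^T (A^*) y, i.e. x^T A^T y = x^T (A^*) y. Since this holds for all x, y, we must have A^* = A^T. Therefore
A^* =
[[1, -1, -3],
 [-1, 2, 3]].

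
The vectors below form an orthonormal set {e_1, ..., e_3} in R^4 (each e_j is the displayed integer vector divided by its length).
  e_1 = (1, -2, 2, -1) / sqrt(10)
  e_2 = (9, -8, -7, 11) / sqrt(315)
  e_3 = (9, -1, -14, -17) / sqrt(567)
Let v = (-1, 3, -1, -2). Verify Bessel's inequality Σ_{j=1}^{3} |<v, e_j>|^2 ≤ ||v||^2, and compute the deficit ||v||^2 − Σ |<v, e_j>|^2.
Σ |<v, e_j>|^2 = 29/2; ||v||^2 = 15; deficit = 1/2

Write each e_j = u_j / sqrt(<u_j, u_j>) where u_j is the displayed integer vector. Then <v, e_j> = <v, u_j> / sqrt(<u_j, u_j>), so |<v, e_j>|^2 = <v, u_j>^2 / <u_j, u_j>.
Coefficients: <v, e_1> = -7/sqrt(10), <v, e_2> = -48/sqrt(315), <v, e_3> = 36/sqrt(567).
Square and sum: Σ |<v, e_j>|^2 = 29/2.
Compute ||v||^2 = v·v = 15.
Deficit = 15 − 29/2 = 1/2 ≥ 0, confirming Bessel's inequality. (The deficit equals ||v − Σ <v,e_j> e_j||^2, the squared distance from v to span{e_j}.)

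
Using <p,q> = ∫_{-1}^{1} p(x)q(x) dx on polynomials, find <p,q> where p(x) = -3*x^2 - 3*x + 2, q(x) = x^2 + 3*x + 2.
<p,q> = -28/15

Expand the product: p(x)·q(x) = -3*x^4 - 12*x^3 - 13*x^2 + 4.
∫_{-1}^{1} of each monomial x^k gives [2/(k+1) if k even, 0 if k odd]. Integrating term-by-term (or equivalently evaluating the antiderivative F(x) = -3*x^5/5 - 3*x^4 - 13*x^3/3 + 4*x at the endpoints):
  F(1) − F(−1) = -59/15 − (-31/15) = -28/15.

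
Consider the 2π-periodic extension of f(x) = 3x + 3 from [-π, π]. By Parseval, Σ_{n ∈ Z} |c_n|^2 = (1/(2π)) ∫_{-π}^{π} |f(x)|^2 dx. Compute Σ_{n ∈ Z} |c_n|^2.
Σ |c_n|^2 = 3π^2 + 9

Expand and integrate term by term over [-π, π]:
  ∫ (3x)^2 dx = 9·(2π^3/3); ∫ 2·3·(3)·x dx = 0 (odd integrand); ∫ 3^2 dx = 9·2π.
So (1/(2π)) ∫_{-π}^{π} (3x + 3)^2 dx = 9π^2/3 + 9 = 3π^2 + 9.
Parseval ⇒ Σ |c_n|^2 = 3π^2 + 9.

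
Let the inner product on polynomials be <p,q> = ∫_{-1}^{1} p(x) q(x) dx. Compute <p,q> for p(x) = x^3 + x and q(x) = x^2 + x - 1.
<p,q> = 16/15

Expand the product: p(x)·q(x) = x^5 + x^4 + x^2 - x.
∫_{-1}^{1} of each monomial x^k gives [2/(k+1) if k even, 0 if k odd]. Integrating term-by-term (or equivalently evaluating the antiderivative F(x) = x^6/6 + x^5/5 + x^3/3 - x^2/2 at the endpoints):
  F(1) − F(−1) = 1/5 − (-13/15) = 16/15.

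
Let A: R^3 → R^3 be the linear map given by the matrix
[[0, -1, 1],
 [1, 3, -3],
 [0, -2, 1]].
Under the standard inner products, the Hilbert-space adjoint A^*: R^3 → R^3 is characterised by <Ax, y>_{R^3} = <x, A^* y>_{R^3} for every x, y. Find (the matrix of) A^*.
A^* = A^T =
[[0, 1, 0],
 [-1, 3, -2],
 [1, -3, 1]]

For real matrices with standard dot products, the defining identity <Ax, y> = <x, A^* y> gives (Ax)^T y = x^T (A^*) y, i.e. x^T A^T y = x^T (A^*) y. Since this holds for all x, y, we must have A^* = A^T. Therefore
A^* =
[[0, 1, 0],
 [-1, 3, -2],
 [1, -3, 1]].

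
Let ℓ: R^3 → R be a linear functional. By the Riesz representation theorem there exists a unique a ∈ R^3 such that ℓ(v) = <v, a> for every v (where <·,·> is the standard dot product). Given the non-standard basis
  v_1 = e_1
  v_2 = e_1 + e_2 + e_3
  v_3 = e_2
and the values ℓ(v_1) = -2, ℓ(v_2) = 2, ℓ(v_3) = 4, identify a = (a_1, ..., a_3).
a = (-2, 4, 0)

Write a = (a_1, ..., a_3) in the standard basis. For each basis vector v_i, ℓ(v_i) = <v_i, a> is a linear equation in the a_j's. Collect the n equations into a matrix system V a = ℓ, where row i of V is v_i (expressed in the standard basis). Since V is invertible (lower-triangular with 1s on the diagonal, up to permutation), solve by back-substitution:
  V =
[[1, 0, 0],
 [1, 1, 1],
 [0, 1, 0]]
  V a = (-2, 2, 4)
Solving gives a = (-2, 4, 0).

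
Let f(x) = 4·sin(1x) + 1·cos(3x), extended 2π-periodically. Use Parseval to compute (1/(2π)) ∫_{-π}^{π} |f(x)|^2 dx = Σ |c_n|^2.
Σ |c_n|^2 = 17/2

Expand |f|^2 and use orthogonality of {sin(nx), cos(mx)} on [-π, π]:
  ∫_{-π}^{π} sin(nx)^2 dx = π, ∫ cos(mx)^2 dx = π, and cross terms integrate to 0.
So ∫_{-π}^{π} f(x)^2 dx = 4^2 · π + 1^2 · π = (16 + 1)π.
Divide by 2π: (16 + 1)/2 = 17/2.
By Parseval, this equals Σ |c_n|^2.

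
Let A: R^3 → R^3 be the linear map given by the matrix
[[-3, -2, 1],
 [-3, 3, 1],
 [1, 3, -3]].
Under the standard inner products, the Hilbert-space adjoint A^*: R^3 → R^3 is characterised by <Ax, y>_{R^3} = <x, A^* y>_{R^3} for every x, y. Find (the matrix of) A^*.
A^* = A^T =
[[-3, -3, 1],
 [-2, 3, 3],
 [1, 1, -3]]

For real matrices with standard dot products, the defining identity <Ax, y> = <x, A^* y> gives (Ax)^T y = x^T (A^*) y, i.e. x^T A^T y = x^T (A^*) y. Since this holds for all x, y, we must have A^* = A^T. Therefore
A^* =
[[-3, -3, 1],
 [-2, 3, 3],
 [1, 1, -3]].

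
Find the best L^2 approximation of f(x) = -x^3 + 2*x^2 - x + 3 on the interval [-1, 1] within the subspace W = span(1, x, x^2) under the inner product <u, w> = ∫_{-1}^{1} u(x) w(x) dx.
g(x) = 2*x^2 - 8*x/5 + 3

The best approximation g ∈ W is the orthogonal projection of f onto W. Writing g = a_0 + a_1 x + a_2 x^2, the coefficients solve the normal equations G · a = b where
  G_{ij} = <φ_i, φ_j> and b_i = <f, φ_i>, with φ_0 = 1, φ_1 = x, φ_2 = x^2.
G =
  [2, 0, 2/3]
  [0, 2/3, 0]
  [2/3, 0, 2/5],
b = (22/3, -16/15, 14/5).
Solving gives a_0 = 3, a_1 = -8/5, a_2 = 2, so
  g(x) = 2*x^2 - 8*x/5 + 3.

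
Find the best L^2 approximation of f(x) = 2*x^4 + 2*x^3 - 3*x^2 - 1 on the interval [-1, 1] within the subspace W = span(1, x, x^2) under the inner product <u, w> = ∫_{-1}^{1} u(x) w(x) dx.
g(x) = -9*x^2/7 + 6*x/5 - 41/35

The best approximation g ∈ W is the orthogonal projection of f onto W. Writing g = a_0 + a_1 x + a_2 x^2, the coefficients solve the normal equations G · a = b where
  G_{ij} = <φ_i, φ_j> and b_i = <f, φ_i>, with φ_0 = 1, φ_1 = x, φ_2 = x^2.
G =
  [2, 0, 2/3]
  [0, 2/3, 0]
  [2/3, 0, 2/5],
b = (-16/5, 4/5, -136/105).
Solving gives a_0 = -41/35, a_1 = 6/5, a_2 = -9/7, so
  g(x) = -9*x^2/7 + 6*x/5 - 41/35.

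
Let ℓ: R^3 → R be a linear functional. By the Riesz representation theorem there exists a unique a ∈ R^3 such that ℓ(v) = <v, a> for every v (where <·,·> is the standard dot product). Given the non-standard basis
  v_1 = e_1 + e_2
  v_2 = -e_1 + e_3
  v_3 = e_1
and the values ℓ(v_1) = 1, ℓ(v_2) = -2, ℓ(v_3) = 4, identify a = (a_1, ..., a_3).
a = (4, -3, 2)

Write a = (a_1, ..., a_3) in the standard basis. For each basis vector v_i, ℓ(v_i) = <v_i, a> is a linear equation in the a_j's. Collect the n equations into a matrix system V a = ℓ, where row i of V is v_i (expressed in the standard basis). Since V is invertible (lower-triangular with 1s on the diagonal, up to permutation), solve by back-substitution:
  V =
[[1, 1, 0],
 [-1, 0, 1],
 [1, 0, 0]]
  V a = (1, -2, 4)
Solving gives a = (4, -3, 2).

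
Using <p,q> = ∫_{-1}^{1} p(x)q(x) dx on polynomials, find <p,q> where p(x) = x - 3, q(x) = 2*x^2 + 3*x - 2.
<p,q> = 10

Expand the product: p(x)·q(x) = 2*x^3 - 3*x^2 - 11*x + 6.
∫_{-1}^{1} of each monomial x^k gives [2/(k+1) if k even, 0 if k odd]. Integrating term-by-term (or equivalently evaluating the antiderivative F(x) = x^4/2 - x^3 - 11*x^2/2 + 6*x at the endpoints):
  F(1) − F(−1) = 0 − (-10) = 10.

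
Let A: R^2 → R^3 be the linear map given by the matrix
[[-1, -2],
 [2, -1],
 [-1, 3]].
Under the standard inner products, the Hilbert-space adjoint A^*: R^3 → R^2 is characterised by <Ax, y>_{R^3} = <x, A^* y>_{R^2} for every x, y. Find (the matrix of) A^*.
A^* = A^T =
[[-1, 2, -1],
 [-2, -1, 3]]

For real matrices with standard dot products, the defining identity <Ax, y> = <x, A^* y> gives (Ax)^T y = x^T (A^*) y, i.e. x^T A^T y = x^T (A^*) y. Since this holds for all x, y, we must have A^* = A^T. Therefore
A^* =
[[-1, 2, -1],
 [-2, -1, 3]].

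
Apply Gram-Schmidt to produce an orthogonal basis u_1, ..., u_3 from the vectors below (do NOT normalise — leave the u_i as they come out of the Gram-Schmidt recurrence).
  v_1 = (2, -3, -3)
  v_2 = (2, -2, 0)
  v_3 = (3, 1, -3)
Orthogonal basis:
  u_1 = (2, -3, -3)
  u_2 = (12/11, -7/11, 15/11)
  u_3 = (45/19, 45/19, -15/19)

Apply the Gram-Schmidt recurrence
  u_1 = v_1
  u_i = v_i − Σ_{j<i} ((v_i · u_j) / (u_j · u_j)) · u_j.

Step by step this gives:
  u_1 = (2, -3, -3)
  u_2 = (12/11, -7/11, 15/11)
  u_3 = (45/19, 45/19, -15/19)

Orthogonality check:
  u_2 · u_1 = 0 (should be 0)
  u_3 · u_1 = 0 (should be 0)
  u_3 · u_2 = 0 (should be 0)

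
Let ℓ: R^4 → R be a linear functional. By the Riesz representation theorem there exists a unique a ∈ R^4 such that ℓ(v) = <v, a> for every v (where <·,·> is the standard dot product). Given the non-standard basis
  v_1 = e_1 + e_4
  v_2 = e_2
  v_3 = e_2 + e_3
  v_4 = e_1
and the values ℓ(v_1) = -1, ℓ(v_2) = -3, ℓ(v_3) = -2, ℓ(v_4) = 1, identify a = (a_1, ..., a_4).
a = (1, -3, 1, -2)

Write a = (a_1, ..., a_4) in the standard basis. For each basis vector v_i, ℓ(v_i) = <v_i, a> is a linear equation in the a_j's. Collect the n equations into a matrix system V a = ℓ, where row i of V is v_i (expressed in the standard basis). Since V is invertible (lower-triangular with 1s on the diagonal, up to permutation), solve by back-substitution:
  V =
[[1, 0, 0, 1],
 [0, 1, 0, 0],
 [0, 1, 1, 0],
 [1, 0, 0, 0]]
  V a = (-1, -3, -2, 1)
Solving gives a = (1, -3, 1, -2).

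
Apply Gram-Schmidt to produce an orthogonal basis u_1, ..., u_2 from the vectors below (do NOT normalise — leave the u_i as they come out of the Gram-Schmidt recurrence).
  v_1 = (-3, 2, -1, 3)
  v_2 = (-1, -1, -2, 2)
Orthogonal basis:
  u_1 = (-3, 2, -1, 3)
  u_2 = (4/23, -41/23, -37/23, 19/23)

Apply the Gram-Schmidt recurrence
  u_1 = v_1
  u_i = v_i − Σ_{j<i} ((v_i · u_j) / (u_j · u_j)) · u_j.

Step by step this gives:
  u_1 = (-3, 2, -1, 3)
  u_2 = (4/23, -41/23, -37/23, 19/23)

Orthogonality check:
  u_2 · u_1 = 0 (should be 0)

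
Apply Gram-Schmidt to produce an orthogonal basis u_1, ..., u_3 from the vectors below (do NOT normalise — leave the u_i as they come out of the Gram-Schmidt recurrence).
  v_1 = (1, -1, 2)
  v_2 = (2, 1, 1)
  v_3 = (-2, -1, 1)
Orthogonal basis:
  u_1 = (1, -1, 2)
  u_2 = (3/2, 3/2, 0)
  u_3 = (-2/3, 2/3, 2/3)

Apply the Gram-Schmidt recurrence
  u_1 = v_1
  u_i = v_i − Σ_{j<i} ((v_i · u_j) / (u_j · u_j)) · u_j.

Step by step this gives:
  u_1 = (1, -1, 2)
  u_2 = (3/2, 3/2, 0)
  u_3 = (-2/3, 2/3, 2/3)

Orthogonality check:
  u_2 · u_1 = 0 (should be 0)
  u_3 · u_1 = 0 (should be 0)
  u_3 · u_2 = 0 (should be 0)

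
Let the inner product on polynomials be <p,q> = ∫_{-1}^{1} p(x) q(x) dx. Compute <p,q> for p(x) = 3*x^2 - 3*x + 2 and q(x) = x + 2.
<p,q> = 10

Expand the product: p(x)·q(x) = 3*x^3 + 3*x^2 - 4*x + 4.
∫_{-1}^{1} of each monomial x^k gives [2/(k+1) if k even, 0 if k odd]. Integrating term-by-term (or equivalently evaluating the antiderivative F(x) = 3*x^4/4 + x^3 - 2*x^2 + 4*x at the endpoints):
  F(1) − F(−1) = 15/4 − (-25/4) = 10.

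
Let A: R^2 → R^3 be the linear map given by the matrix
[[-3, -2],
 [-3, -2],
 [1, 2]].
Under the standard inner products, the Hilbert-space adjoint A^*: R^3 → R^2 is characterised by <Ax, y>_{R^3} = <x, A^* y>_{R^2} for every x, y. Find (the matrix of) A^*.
A^* = A^T =
[[-3, -3, 1],
 [-2, -2, 2]]

For real matrices with standard dot products, the defining identity <Ax, y> = <x, A^* y> gives (Ax)^T y = x^T (A^*) y, i.e. x^T A^T y = x^T (A^*) y. Since this holds for all x, y, we must have A^* = A^T. Therefore
A^* =
[[-3, -3, 1],
 [-2, -2, 2]].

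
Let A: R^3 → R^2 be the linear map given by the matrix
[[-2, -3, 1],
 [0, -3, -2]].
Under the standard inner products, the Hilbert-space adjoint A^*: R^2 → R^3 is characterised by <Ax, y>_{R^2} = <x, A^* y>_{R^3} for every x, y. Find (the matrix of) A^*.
A^* = A^T =
[[-2, 0],
 [-3, -3],
 [1, -2]]

For real matrices with standard dot products, the defining identity <Ax, y> = <x, A^* y> gives (Ax)^T y = x^T (A^*) y, i.e. x^T A^T y = x^T (A^*) y. Since this holds for all x, y, we must have A^* = A^T. Therefore
A^* =
[[-2, 0],
 [-3, -3],
 [1, -2]].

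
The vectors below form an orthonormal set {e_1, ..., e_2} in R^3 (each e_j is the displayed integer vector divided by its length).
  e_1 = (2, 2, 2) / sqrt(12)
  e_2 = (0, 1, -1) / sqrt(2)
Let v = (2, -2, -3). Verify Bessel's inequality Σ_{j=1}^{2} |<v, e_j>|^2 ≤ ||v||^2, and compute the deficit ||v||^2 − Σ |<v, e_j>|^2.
Σ |<v, e_j>|^2 = 7/2; ||v||^2 = 17; deficit = 27/2

Write each e_j = u_j / sqrt(<u_j, u_j>) where u_j is the displayed integer vector. Then <v, e_j> = <v, u_j> / sqrt(<u_j, u_j>), so |<v, e_j>|^2 = <v, u_j>^2 / <u_j, u_j>.
Coefficients: <v, e_1> = -6/sqrt(12), <v, e_2> = 1/sqrt(2).
Square and sum: Σ |<v, e_j>|^2 = 7/2.
Compute ||v||^2 = v·v = 17.
Deficit = 17 − 7/2 = 27/2 ≥ 0, confirming Bessel's inequality. (The deficit equals ||v − Σ <v,e_j> e_j||^2, the squared distance from v to span{e_j}.)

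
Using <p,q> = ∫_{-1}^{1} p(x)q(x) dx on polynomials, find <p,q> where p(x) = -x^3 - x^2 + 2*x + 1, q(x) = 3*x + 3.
<p,q> = 34/5

Expand the product: p(x)·q(x) = -3*x^4 - 6*x^3 + 3*x^2 + 9*x + 3.
∫_{-1}^{1} of each monomial x^k gives [2/(k+1) if k even, 0 if k odd]. Integrating term-by-term (or equivalently evaluating the antiderivative F(x) = -3*x^5/5 - 3*x^4/2 + x^3 + 9*x^2/2 + 3*x at the endpoints):
  F(1) − F(−1) = 32/5 − (-2/5) = 34/5.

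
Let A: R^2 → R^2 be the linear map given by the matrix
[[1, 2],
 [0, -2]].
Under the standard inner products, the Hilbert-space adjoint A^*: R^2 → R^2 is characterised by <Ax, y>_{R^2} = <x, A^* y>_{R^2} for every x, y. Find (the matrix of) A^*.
A^* = A^T =
[[1, 0],
 [2, -2]]

For real matrices with standard dot products, the defining identity <Ax, y> = <x, A^* y> gives (Ax)^T y = x^T (A^*) y, i.e. x^T A^T y = x^T (A^*) y. Since this holds for all x, y, we must have A^* = A^T. Therefore
A^* =
[[1, 0],
 [2, -2]].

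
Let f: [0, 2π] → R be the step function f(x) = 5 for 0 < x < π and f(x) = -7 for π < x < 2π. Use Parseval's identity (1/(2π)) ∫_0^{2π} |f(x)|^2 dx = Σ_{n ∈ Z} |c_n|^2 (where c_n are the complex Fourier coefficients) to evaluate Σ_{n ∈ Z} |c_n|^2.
Σ |c_n|^2 = 37

Parseval equates the L^2 energy of f (normalised by 1/(2π)) with the ℓ^2 sum of its Fourier coefficients: (1/(2π)) ∫_0^{2π} |f|^2 = Σ |c_n|^2.
Compute the left side: (1/(2π)) [∫_0^π 5^2 dx + ∫_π^{2π} (-7)^2 dx] = (1/(2π)) · (25π + 49π) = (25 + 49)/2 = 37.
So Σ_{n ∈ Z} |c_n|^2 = 37.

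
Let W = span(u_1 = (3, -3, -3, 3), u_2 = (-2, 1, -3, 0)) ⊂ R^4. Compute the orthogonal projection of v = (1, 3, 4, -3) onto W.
proj_W(v) = (-19/28, 41/28, 129/28, -9/4)

Set up U = [u_1 | ... | u_2] ∈ R^(4×2). The projector onto W = col(U) is P = U (U^T U)^(-1) U^T.
Compute U^T U =
  [36, 0]
  [0, 14],
and U^T v = (-27, -11).
Solve U^T U · c = U^T v for the coefficients: c = (-3/4, -11/14). The projection is proj_W(v) = U c.
Check: (v - proj_W(v)) · u_1 = 0  (should be 0).
Check: (v - proj_W(v)) · u_2 = 0  (should be 0).
Result: proj_W(v) = (-19/28, 41/28, 129/28, -9/4).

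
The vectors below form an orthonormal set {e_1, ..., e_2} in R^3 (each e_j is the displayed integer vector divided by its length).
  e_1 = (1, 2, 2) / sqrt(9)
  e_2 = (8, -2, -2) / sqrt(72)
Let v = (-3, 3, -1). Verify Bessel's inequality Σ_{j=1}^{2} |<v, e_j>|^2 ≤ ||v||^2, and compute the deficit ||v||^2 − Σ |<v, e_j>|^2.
Σ |<v, e_j>|^2 = 11; ||v||^2 = 19; deficit = 8

Write each e_j = u_j / sqrt(<u_j, u_j>) where u_j is the displayed integer vector. Then <v, e_j> = <v, u_j> / sqrt(<u_j, u_j>), so |<v, e_j>|^2 = <v, u_j>^2 / <u_j, u_j>.
Coefficients: <v, e_1> = 1/sqrt(9), <v, e_2> = -28/sqrt(72).
Square and sum: Σ |<v, e_j>|^2 = 11.
Compute ||v||^2 = v·v = 19.
Deficit = 19 − 11 = 8 ≥ 0, confirming Bessel's inequality. (The deficit equals ||v − Σ <v,e_j> e_j||^2, the squared distance from v to span{e_j}.)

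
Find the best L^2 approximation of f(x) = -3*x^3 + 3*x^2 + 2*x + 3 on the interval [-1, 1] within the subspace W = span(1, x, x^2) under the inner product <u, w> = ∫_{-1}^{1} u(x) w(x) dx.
g(x) = 3*x^2 + x/5 + 3

The best approximation g ∈ W is the orthogonal projection of f onto W. Writing g = a_0 + a_1 x + a_2 x^2, the coefficients solve the normal equations G · a = b where
  G_{ij} = <φ_i, φ_j> and b_i = <f, φ_i>, with φ_0 = 1, φ_1 = x, φ_2 = x^2.
G =
  [2, 0, 2/3]
  [0, 2/3, 0]
  [2/3, 0, 2/5],
b = (8, 2/15, 16/5).
Solving gives a_0 = 3, a_1 = 1/5, a_2 = 3, so
  g(x) = 3*x^2 + x/5 + 3.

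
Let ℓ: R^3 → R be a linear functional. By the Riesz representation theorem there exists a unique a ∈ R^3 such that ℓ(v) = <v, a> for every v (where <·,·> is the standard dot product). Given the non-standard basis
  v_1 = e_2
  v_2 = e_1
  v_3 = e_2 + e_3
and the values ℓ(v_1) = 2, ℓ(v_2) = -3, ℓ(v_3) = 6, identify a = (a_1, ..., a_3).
a = (-3, 2, 4)

Write a = (a_1, ..., a_3) in the standard basis. For each basis vector v_i, ℓ(v_i) = <v_i, a> is a linear equation in the a_j's. Collect the n equations into a matrix system V a = ℓ, where row i of V is v_i (expressed in the standard basis). Since V is invertible (lower-triangular with 1s on the diagonal, up to permutation), solve by back-substitution:
  V =
[[0, 1, 0],
 [1, 0, 0],
 [0, 1, 1]]
  V a = (2, -3, 6)
Solving gives a = (-3, 2, 4).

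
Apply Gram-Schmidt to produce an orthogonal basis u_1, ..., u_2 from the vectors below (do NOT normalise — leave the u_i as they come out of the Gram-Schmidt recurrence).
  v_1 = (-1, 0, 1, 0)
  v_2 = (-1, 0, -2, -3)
Orthogonal basis:
  u_1 = (-1, 0, 1, 0)
  u_2 = (-3/2, 0, -3/2, -3)

Apply the Gram-Schmidt recurrence
  u_1 = v_1
  u_i = v_i − Σ_{j<i} ((v_i · u_j) / (u_j · u_j)) · u_j.

Step by step this gives:
  u_1 = (-1, 0, 1, 0)
  u_2 = (-3/2, 0, -3/2, -3)

Orthogonality check:
  u_2 · u_1 = 0 (should be 0)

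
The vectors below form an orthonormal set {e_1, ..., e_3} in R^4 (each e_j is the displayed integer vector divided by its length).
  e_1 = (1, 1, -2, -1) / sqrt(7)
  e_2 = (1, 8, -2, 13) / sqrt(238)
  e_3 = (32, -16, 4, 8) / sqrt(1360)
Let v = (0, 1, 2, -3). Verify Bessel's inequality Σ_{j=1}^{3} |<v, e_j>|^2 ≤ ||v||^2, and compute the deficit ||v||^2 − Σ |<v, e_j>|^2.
Σ |<v, e_j>|^2 = 59/10; ||v||^2 = 14; deficit = 81/10

Write each e_j = u_j / sqrt(<u_j, u_j>) where u_j is the displayed integer vector. Then <v, e_j> = <v, u_j> / sqrt(<u_j, u_j>), so |<v, e_j>|^2 = <v, u_j>^2 / <u_j, u_j>.
Coefficients: <v, e_1> = 0/sqrt(7), <v, e_2> = -35/sqrt(238), <v, e_3> = -32/sqrt(1360).
Square and sum: Σ |<v, e_j>|^2 = 59/10.
Compute ||v||^2 = v·v = 14.
Deficit = 14 − 59/10 = 81/10 ≥ 0, confirming Bessel's inequality. (The deficit equals ||v − Σ <v,e_j> e_j||^2, the squared distance from v to span{e_j}.)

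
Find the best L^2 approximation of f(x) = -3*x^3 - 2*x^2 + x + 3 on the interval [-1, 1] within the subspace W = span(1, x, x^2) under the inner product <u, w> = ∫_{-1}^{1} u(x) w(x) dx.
g(x) = -2*x^2 - 4*x/5 + 3

The best approximation g ∈ W is the orthogonal projection of f onto W. Writing g = a_0 + a_1 x + a_2 x^2, the coefficients solve the normal equations G · a = b where
  G_{ij} = <φ_i, φ_j> and b_i = <f, φ_i>, with φ_0 = 1, φ_1 = x, φ_2 = x^2.
G =
  [2, 0, 2/3]
  [0, 2/3, 0]
  [2/3, 0, 2/5],
b = (14/3, -8/15, 6/5).
Solving gives a_0 = 3, a_1 = -4/5, a_2 = -2, so
  g(x) = -2*x^2 - 4*x/5 + 3.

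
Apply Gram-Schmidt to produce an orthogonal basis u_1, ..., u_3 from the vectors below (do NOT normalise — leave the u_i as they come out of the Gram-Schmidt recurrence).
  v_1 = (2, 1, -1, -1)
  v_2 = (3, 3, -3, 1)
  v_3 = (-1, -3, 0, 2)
Orthogonal basis:
  u_1 = (2, 1, -1, -1)
  u_2 = (-1/7, 10/7, -10/7, 18/7)
  u_3 = (76/75, -32/15, -13/15, 19/25)

Apply the Gram-Schmidt recurrence
  u_1 = v_1
  u_i = v_i − Σ_{j<i} ((v_i · u_j) / (u_j · u_j)) · u_j.

Step by step this gives:
  u_1 = (2, 1, -1, -1)
  u_2 = (-1/7, 10/7, -10/7, 18/7)
  u_3 = (76/75, -32/15, -13/15, 19/25)

Orthogonality check:
  u_2 · u_1 = 0 (should be 0)
  u_3 · u_1 = 0 (should be 0)
  u_3 · u_2 = 0 (should be 0)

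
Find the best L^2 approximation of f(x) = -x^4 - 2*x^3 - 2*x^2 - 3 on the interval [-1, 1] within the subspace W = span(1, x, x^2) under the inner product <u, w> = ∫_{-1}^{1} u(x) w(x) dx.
g(x) = -20*x^2/7 - 6*x/5 - 102/35

The best approximation g ∈ W is the orthogonal projection of f onto W. Writing g = a_0 + a_1 x + a_2 x^2, the coefficients solve the normal equations G · a = b where
  G_{ij} = <φ_i, φ_j> and b_i = <f, φ_i>, with φ_0 = 1, φ_1 = x, φ_2 = x^2.
G =
  [2, 0, 2/3]
  [0, 2/3, 0]
  [2/3, 0, 2/5],
b = (-116/15, -4/5, -108/35).
Solving gives a_0 = -102/35, a_1 = -6/5, a_2 = -20/7, so
  g(x) = -20*x^2/7 - 6*x/5 - 102/35.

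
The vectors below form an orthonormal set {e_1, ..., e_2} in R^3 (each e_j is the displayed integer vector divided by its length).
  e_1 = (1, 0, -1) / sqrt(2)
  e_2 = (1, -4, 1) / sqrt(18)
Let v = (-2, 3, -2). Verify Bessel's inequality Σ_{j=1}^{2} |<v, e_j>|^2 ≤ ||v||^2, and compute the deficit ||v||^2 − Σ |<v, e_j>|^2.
Σ |<v, e_j>|^2 = 128/9; ||v||^2 = 17; deficit = 25/9

Write each e_j = u_j / sqrt(<u_j, u_j>) where u_j is the displayed integer vector. Then <v, e_j> = <v, u_j> / sqrt(<u_j, u_j>), so |<v, e_j>|^2 = <v, u_j>^2 / <u_j, u_j>.
Coefficients: <v, e_1> = 0/sqrt(2), <v, e_2> = -16/sqrt(18).
Square and sum: Σ |<v, e_j>|^2 = 128/9.
Compute ||v||^2 = v·v = 17.
Deficit = 17 − 128/9 = 25/9 ≥ 0, confirming Bessel's inequality. (The deficit equals ||v − Σ <v,e_j> e_j||^2, the squared distance from v to span{e_j}.)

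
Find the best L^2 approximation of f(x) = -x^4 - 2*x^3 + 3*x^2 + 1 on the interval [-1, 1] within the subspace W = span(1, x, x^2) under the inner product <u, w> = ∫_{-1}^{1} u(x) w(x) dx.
g(x) = 15*x^2/7 - 6*x/5 + 38/35

The best approximation g ∈ W is the orthogonal projection of f onto W. Writing g = a_0 + a_1 x + a_2 x^2, the coefficients solve the normal equations G · a = b where
  G_{ij} = <φ_i, φ_j> and b_i = <f, φ_i>, with φ_0 = 1, φ_1 = x, φ_2 = x^2.
G =
  [2, 0, 2/3]
  [0, 2/3, 0]
  [2/3, 0, 2/5],
b = (18/5, -4/5, 166/105).
Solving gives a_0 = 38/35, a_1 = -6/5, a_2 = 15/7, so
  g(x) = 15*x^2/7 - 6*x/5 + 38/35.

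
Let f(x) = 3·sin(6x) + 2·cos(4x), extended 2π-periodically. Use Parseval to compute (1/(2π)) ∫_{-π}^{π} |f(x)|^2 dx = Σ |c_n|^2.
Σ |c_n|^2 = 13/2

Expand |f|^2 and use orthogonality of {sin(nx), cos(mx)} on [-π, π]:
  ∫_{-π}^{π} sin(nx)^2 dx = π, ∫ cos(mx)^2 dx = π, and cross terms integrate to 0.
So ∫_{-π}^{π} f(x)^2 dx = 3^2 · π + 2^2 · π = (9 + 4)π.
Divide by 2π: (9 + 4)/2 = 13/2.
By Parseval, this equals Σ |c_n|^2.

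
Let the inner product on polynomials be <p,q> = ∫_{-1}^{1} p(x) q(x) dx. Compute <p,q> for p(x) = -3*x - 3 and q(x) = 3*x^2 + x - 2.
<p,q> = 4

Expand the product: p(x)·q(x) = -9*x^3 - 12*x^2 + 3*x + 6.
∫_{-1}^{1} of each monomial x^k gives [2/(k+1) if k even, 0 if k odd]. Integrating term-by-term (or equivalently evaluating the antiderivative F(x) = -9*x^4/4 - 4*x^3 + 3*x^2/2 + 6*x at the endpoints):
  F(1) − F(−1) = 5/4 − (-11/4) = 4.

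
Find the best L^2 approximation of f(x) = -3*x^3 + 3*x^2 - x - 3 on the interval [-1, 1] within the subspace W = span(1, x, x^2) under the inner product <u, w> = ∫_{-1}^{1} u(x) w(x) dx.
g(x) = 3*x^2 - 14*x/5 - 3

The best approximation g ∈ W is the orthogonal projection of f onto W. Writing g = a_0 + a_1 x + a_2 x^2, the coefficients solve the normal equations G · a = b where
  G_{ij} = <φ_i, φ_j> and b_i = <f, φ_i>, with φ_0 = 1, φ_1 = x, φ_2 = x^2.
G =
  [2, 0, 2/3]
  [0, 2/3, 0]
  [2/3, 0, 2/5],
b = (-4, -28/15, -4/5).
Solving gives a_0 = -3, a_1 = -14/5, a_2 = 3, so
  g(x) = 3*x^2 - 14*x/5 - 3.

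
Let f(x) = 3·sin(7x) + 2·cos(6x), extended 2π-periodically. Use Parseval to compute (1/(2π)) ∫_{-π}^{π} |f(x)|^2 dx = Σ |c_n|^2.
Σ |c_n|^2 = 13/2

Expand |f|^2 and use orthogonality of {sin(nx), cos(mx)} on [-π, π]:
  ∫_{-π}^{π} sin(nx)^2 dx = π, ∫ cos(mx)^2 dx = π, and cross terms integrate to 0.
So ∫_{-π}^{π} f(x)^2 dx = 3^2 · π + 2^2 · π = (9 + 4)π.
Divide by 2π: (9 + 4)/2 = 13/2.
By Parseval, this equals Σ |c_n|^2.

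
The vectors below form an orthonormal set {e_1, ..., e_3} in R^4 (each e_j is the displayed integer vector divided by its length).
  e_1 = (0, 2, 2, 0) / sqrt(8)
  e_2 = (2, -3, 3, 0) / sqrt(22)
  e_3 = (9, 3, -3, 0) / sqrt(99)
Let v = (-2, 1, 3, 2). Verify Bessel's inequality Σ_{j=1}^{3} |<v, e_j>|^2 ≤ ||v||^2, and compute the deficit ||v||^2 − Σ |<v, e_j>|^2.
Σ |<v, e_j>|^2 = 14; ||v||^2 = 18; deficit = 4

Write each e_j = u_j / sqrt(<u_j, u_j>) where u_j is the displayed integer vector. Then <v, e_j> = <v, u_j> / sqrt(<u_j, u_j>), so |<v, e_j>|^2 = <v, u_j>^2 / <u_j, u_j>.
Coefficients: <v, e_1> = 8/sqrt(8), <v, e_2> = 2/sqrt(22), <v, e_3> = -24/sqrt(99).
Square and sum: Σ |<v, e_j>|^2 = 14.
Compute ||v||^2 = v·v = 18.
Deficit = 18 − 14 = 4 ≥ 0, confirming Bessel's inequality. (The deficit equals ||v − Σ <v,e_j> e_j||^2, the squared distance from v to span{e_j}.)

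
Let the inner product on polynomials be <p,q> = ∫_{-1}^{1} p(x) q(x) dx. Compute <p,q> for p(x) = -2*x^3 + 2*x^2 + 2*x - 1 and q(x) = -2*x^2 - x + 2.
<p,q> = -32/15

Expand the product: p(x)·q(x) = 4*x^5 - 2*x^4 - 10*x^3 + 4*x^2 + 5*x - 2.
∫_{-1}^{1} of each monomial x^k gives [2/(k+1) if k even, 0 if k odd]. Integrating term-by-term (or equivalently evaluating the antiderivative F(x) = 2*x^6/3 - 2*x^5/5 - 5*x^4/2 + 4*x^3/3 + 5*x^2/2 - 2*x at the endpoints):
  F(1) − F(−1) = -2/5 − (26/15) = -32/15.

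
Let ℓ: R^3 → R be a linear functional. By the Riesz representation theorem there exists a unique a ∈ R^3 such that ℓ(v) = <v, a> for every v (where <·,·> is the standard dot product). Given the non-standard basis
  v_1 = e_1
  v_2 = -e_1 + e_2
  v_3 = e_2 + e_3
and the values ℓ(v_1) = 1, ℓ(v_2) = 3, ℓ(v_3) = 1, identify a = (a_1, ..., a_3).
a = (1, 4, -3)

Write a = (a_1, ..., a_3) in the standard basis. For each basis vector v_i, ℓ(v_i) = <v_i, a> is a linear equation in the a_j's. Collect the n equations into a matrix system V a = ℓ, where row i of V is v_i (expressed in the standard basis). Since V is invertible (lower-triangular with 1s on the diagonal, up to permutation), solve by back-substitution:
  V =
[[1, 0, 0],
 [-1, 1, 0],
 [0, 1, 1]]
  V a = (1, 3, 1)
Solving gives a = (1, 4, -3).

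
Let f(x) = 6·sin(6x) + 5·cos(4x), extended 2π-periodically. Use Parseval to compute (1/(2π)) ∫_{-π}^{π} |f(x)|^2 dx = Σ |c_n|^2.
Σ |c_n|^2 = 61/2

Expand |f|^2 and use orthogonality of {sin(nx), cos(mx)} on [-π, π]:
  ∫_{-π}^{π} sin(nx)^2 dx = π, ∫ cos(mx)^2 dx = π, and cross terms integrate to 0.
So ∫_{-π}^{π} f(x)^2 dx = 6^2 · π + 5^2 · π = (36 + 25)π.
Divide by 2π: (36 + 25)/2 = 61/2.
By Parseval, this equals Σ |c_n|^2.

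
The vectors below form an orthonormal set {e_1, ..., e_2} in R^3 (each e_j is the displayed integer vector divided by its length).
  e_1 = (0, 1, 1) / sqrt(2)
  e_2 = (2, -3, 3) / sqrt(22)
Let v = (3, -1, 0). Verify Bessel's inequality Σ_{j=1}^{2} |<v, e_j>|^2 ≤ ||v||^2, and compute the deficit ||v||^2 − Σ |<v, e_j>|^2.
Σ |<v, e_j>|^2 = 46/11; ||v||^2 = 10; deficit = 64/11

Write each e_j = u_j / sqrt(<u_j, u_j>) where u_j is the displayed integer vector. Then <v, e_j> = <v, u_j> / sqrt(<u_j, u_j>), so |<v, e_j>|^2 = <v, u_j>^2 / <u_j, u_j>.
Coefficients: <v, e_1> = -1/sqrt(2), <v, e_2> = 9/sqrt(22).
Square and sum: Σ |<v, e_j>|^2 = 46/11.
Compute ||v||^2 = v·v = 10.
Deficit = 10 − 46/11 = 64/11 ≥ 0, confirming Bessel's inequality. (The deficit equals ||v − Σ <v,e_j> e_j||^2, the squared distance from v to span{e_j}.)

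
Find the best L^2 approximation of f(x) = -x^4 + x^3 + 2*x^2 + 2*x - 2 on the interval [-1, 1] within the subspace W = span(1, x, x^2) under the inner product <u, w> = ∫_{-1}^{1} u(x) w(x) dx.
g(x) = 8*x^2/7 + 13*x/5 - 67/35

The best approximation g ∈ W is the orthogonal projection of f onto W. Writing g = a_0 + a_1 x + a_2 x^2, the coefficients solve the normal equations G · a = b where
  G_{ij} = <φ_i, φ_j> and b_i = <f, φ_i>, with φ_0 = 1, φ_1 = x, φ_2 = x^2.
G =
  [2, 0, 2/3]
  [0, 2/3, 0]
  [2/3, 0, 2/5],
b = (-46/15, 26/15, -86/105).
Solving gives a_0 = -67/35, a_1 = 13/5, a_2 = 8/7, so
  g(x) = 8*x^2/7 + 13*x/5 - 67/35.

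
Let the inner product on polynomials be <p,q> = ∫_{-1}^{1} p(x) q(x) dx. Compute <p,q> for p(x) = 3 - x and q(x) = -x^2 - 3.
<p,q> = -20

Expand the product: p(x)·q(x) = x^3 - 3*x^2 + 3*x - 9.
∫_{-1}^{1} of each monomial x^k gives [2/(k+1) if k even, 0 if k odd]. Integrating term-by-term (or equivalently evaluating the antiderivative F(x) = x^4/4 - x^3 + 3*x^2/2 - 9*x at the endpoints):
  F(1) − F(−1) = -33/4 − (47/4) = -20.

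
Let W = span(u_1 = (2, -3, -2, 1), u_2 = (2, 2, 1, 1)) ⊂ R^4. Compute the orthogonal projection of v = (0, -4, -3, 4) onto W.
proj_W(v) = (278/171, -239/57, -458/171, 139/171)

Set up U = [u_1 | ... | u_2] ∈ R^(4×2). The projector onto W = col(U) is P = U (U^T U)^(-1) U^T.
Compute U^T U =
  [18, -3]
  [-3, 10],
and U^T v = (22, -7).
Solve U^T U · c = U^T v for the coefficients: c = (199/171, -20/57). The projection is proj_W(v) = U c.
Check: (v - proj_W(v)) · u_1 = 0  (should be 0).
Check: (v - proj_W(v)) · u_2 = 0  (should be 0).
Result: proj_W(v) = (278/171, -239/57, -458/171, 139/171).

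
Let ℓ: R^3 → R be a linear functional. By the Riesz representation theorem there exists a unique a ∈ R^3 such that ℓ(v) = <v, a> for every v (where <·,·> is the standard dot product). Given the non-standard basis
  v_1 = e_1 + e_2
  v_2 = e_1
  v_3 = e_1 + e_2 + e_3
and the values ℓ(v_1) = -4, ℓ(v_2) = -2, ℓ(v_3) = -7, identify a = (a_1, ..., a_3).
a = (-2, -2, -3)

Write a = (a_1, ..., a_3) in the standard basis. For each basis vector v_i, ℓ(v_i) = <v_i, a> is a linear equation in the a_j's. Collect the n equations into a matrix system V a = ℓ, where row i of V is v_i (expressed in the standard basis). Since V is invertible (lower-triangular with 1s on the diagonal, up to permutation), solve by back-substitution:
  V =
[[1, 1, 0],
 [1, 0, 0],
 [1, 1, 1]]
  V a = (-4, -2, -7)
Solving gives a = (-2, -2, -3).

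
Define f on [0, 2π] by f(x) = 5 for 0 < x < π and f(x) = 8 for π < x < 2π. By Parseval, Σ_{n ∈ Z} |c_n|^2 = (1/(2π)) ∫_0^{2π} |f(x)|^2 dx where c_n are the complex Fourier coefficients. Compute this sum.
Σ |c_n|^2 = 89/2

Parseval equates the L^2 energy of f (normalised by 1/(2π)) with the ℓ^2 sum of its Fourier coefficients: (1/(2π)) ∫_0^{2π} |f|^2 = Σ |c_n|^2.
Compute the left side: (1/(2π)) [∫_0^π 5^2 dx + ∫_π^{2π} 8^2 dx] = (1/(2π)) · (25π + 64π) = (25 + 64)/2 = 89/2.
So Σ_{n ∈ Z} |c_n|^2 = 89/2.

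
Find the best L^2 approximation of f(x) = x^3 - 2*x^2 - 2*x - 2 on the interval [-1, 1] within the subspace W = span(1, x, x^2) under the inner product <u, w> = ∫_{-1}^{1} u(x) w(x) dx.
g(x) = -2*x^2 - 7*x/5 - 2

The best approximation g ∈ W is the orthogonal projection of f onto W. Writing g = a_0 + a_1 x + a_2 x^2, the coefficients solve the normal equations G · a = b where
  G_{ij} = <φ_i, φ_j> and b_i = <f, φ_i>, with φ_0 = 1, φ_1 = x, φ_2 = x^2.
G =
  [2, 0, 2/3]
  [0, 2/3, 0]
  [2/3, 0, 2/5],
b = (-16/3, -14/15, -32/15).
Solving gives a_0 = -2, a_1 = -7/5, a_2 = -2, so
  g(x) = -2*x^2 - 7*x/5 - 2.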